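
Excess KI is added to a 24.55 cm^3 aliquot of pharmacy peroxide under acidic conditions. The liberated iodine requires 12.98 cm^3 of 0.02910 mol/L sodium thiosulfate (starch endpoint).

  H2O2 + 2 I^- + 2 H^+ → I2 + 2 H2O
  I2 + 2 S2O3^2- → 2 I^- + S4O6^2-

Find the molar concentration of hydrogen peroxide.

0.007693 mol/L

n(S2O3^2-) = 0.01298 × 0.02910 = 3.777 × 10^-4 mol
n(I2) = n(S2O3^2-)/2 = 1.889 × 10^-4 mol
n(H2O2) in the aliquot = 1.889 × 10^-4 mol (1:1 ratio)
[H2O2] = 1.889 × 10^-4 / 0.02455 = 0.007693 mol/L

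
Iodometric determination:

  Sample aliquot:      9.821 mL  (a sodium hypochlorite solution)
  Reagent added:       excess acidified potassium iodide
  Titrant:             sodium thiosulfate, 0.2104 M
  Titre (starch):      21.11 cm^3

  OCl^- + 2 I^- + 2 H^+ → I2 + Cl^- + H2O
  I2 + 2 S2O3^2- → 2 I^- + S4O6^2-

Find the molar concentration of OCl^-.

n(S2O3^2-) = 0.02111 × 0.2104 = 4.442 × 10^-3 mol
n(I2) = n(S2O3^2-)/2 = 2.221 × 10^-3 mol
n(OCl^-) in the aliquot = 2.221 × 10^-3 mol (1:1 ratio)
[OCl^-] = 2.221 × 10^-3 / 0.009821 = 0.2261 mol/L

0.2261 M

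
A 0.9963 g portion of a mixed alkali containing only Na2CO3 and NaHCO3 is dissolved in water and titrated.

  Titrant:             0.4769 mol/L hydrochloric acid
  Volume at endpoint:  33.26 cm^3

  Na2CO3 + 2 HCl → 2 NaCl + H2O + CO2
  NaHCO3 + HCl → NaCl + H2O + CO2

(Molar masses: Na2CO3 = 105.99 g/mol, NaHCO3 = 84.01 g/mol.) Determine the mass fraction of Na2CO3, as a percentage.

57.67 %

n(HCl) = 0.03326 × 0.4769 = 0.01586 mol
Let x = n(Na2CO3), y = n(NaHCO3).
Titrant: 2x + 1y = 0.01586;  mass: 105.99x + 84.01y = 0.9963
Solving, x = 5.421 × 10^-3 mol, y = 5.020 × 10^-3 mol
mass of Na2CO3 = 5.421 × 10^-3 × 105.99 = 0.5745 g
% Na2CO3 = 0.5745 / 0.9963 × 100 = 57.67 %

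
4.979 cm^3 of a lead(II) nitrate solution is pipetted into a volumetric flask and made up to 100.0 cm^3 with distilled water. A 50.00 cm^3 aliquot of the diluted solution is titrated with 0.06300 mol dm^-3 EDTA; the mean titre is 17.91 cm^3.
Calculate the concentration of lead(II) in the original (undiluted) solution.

Pb^2+ + EDTA^4- → [Pb(EDTA)]^2-
n(EDTA) = 0.01791 × 0.06300 = 1.128 × 10^-3 mol
n(Pb2+) in the aliquot = 1.128 × 10^-3 mol (1:1 ratio)
[Pb2+]_dilute = 1.128 × 10^-3 / 0.05000 = 0.02257 mol/L
Dilution factor = 100.0 / 4.979 = 20.08
[Pb2+]_stock = 0.02257 × 20.08 = 0.4532 mol/L

0.4532 mol/L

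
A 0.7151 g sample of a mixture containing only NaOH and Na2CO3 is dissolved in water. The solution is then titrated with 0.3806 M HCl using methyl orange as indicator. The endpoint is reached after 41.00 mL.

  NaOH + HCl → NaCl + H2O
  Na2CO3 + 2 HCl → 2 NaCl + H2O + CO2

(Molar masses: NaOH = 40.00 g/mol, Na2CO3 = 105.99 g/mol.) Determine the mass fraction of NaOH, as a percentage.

48.15 %

n(HCl) = 0.04100 × 0.3806 = 0.01560 mol
Let x = n(NaOH), y = n(Na2CO3).
Titrant: 1x + 2y = 0.01560;  mass: 40.00x + 105.99y = 0.7151
Solving, x = 8.608 × 10^-3 mol, y = 3.498 × 10^-3 mol
mass of NaOH = 8.608 × 10^-3 × 40.00 = 0.3443 g
% NaOH = 0.3443 / 0.7151 × 100 = 48.15 %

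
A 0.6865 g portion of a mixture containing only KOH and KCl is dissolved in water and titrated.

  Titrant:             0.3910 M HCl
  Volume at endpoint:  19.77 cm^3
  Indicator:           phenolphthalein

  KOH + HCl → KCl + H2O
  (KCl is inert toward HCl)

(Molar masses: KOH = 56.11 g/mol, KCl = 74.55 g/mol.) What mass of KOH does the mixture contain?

n(HCl) = 0.01977 × 0.3910 = 7.730 × 10^-3 mol
Let x = n(KOH), y = n(KCl).
Titrant: 1x = 7.730 × 10^-3;  mass: 56.11x + 74.55y = 0.6865
Solving, x = 7.730 × 10^-3 mol, y = 3.391 × 10^-3 mol
mass of KOH = 7.730 × 10^-3 × 56.11 = 0.4337 g

0.4337 g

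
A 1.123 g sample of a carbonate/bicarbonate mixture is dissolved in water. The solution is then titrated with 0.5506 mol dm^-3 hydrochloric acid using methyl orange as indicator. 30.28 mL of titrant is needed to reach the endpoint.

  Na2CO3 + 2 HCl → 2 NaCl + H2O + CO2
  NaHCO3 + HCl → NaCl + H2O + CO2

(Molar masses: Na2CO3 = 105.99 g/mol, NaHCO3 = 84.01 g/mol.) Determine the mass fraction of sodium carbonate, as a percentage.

42.24 %

n(HCl) = 0.03028 × 0.5506 = 0.01667 mol
Let x = n(Na2CO3), y = n(NaHCO3).
Titrant: 2x + 1y = 0.01667;  mass: 105.99x + 84.01y = 1.123
Solving, x = 4.476 × 10^-3 mol, y = 7.721 × 10^-3 mol
mass of Na2CO3 = 4.476 × 10^-3 × 105.99 = 0.4744 g
% Na2CO3 = 0.4744 / 1.123 × 100 = 42.24 %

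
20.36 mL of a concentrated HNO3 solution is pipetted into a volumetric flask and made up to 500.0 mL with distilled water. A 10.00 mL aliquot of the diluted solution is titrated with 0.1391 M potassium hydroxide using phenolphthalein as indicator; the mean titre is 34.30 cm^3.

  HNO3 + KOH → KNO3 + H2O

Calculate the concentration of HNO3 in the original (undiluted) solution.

n(KOH) = 0.03430 × 0.1391 = 4.771 × 10^-3 mol
n(HNO3) in the aliquot = 4.771 × 10^-3 mol (1:1 ratio)
[HNO3]_dilute = 4.771 × 10^-3 / 0.01000 = 0.4771 mol/L
Dilution factor = 500.0 / 20.36 = 24.56
[HNO3]_stock = 0.4771 × 24.56 = 11.72 mol/L

11.72 M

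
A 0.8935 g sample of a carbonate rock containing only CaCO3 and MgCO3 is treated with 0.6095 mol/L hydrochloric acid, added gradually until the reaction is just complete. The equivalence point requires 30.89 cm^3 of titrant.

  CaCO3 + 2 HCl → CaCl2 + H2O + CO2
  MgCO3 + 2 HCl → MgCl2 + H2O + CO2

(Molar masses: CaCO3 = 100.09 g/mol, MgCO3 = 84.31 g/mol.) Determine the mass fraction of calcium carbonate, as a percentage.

n(HCl) = 0.03089 × 0.6095 = 0.01883 mol
Let x = n(CaCO3), y = n(MgCO3).
Titrant: 2x + 2y = 0.01883;  mass: 100.09x + 84.31y = 0.8935
Solving, x = 6.326 × 10^-3 mol, y = 3.087 × 10^-3 mol
mass of CaCO3 = 6.326 × 10^-3 × 100.09 = 0.6332 g
% CaCO3 = 0.6332 / 0.8935 × 100 = 70.87 %

70.87 %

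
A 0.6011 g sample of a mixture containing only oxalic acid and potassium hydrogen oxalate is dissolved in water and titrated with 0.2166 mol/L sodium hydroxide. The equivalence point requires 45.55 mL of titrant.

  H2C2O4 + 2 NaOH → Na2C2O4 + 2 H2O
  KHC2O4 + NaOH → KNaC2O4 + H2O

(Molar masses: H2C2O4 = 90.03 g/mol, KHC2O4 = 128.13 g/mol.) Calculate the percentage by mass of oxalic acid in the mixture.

59.74 %

n(NaOH) = 0.04555 × 0.2166 = 9.866 × 10^-3 mol
Let x = n(H2C2O4), y = n(KHC2O4).
Titrant: 2x + 1y = 9.866 × 10^-3;  mass: 90.03x + 128.13y = 0.6011
Solving, x = 3.989 × 10^-3 mol, y = 1.889 × 10^-3 mol
mass of H2C2O4 = 3.989 × 10^-3 × 90.03 = 0.3591 g
% H2C2O4 = 0.3591 / 0.6011 × 100 = 59.74 %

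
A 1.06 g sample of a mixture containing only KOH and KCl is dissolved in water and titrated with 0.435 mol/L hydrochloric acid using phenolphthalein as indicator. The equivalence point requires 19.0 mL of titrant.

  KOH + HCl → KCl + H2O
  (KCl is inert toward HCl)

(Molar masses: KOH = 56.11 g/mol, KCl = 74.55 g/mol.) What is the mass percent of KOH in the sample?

n(HCl) = 0.0190 × 0.435 = 8.26 × 10^-3 mol
Let x = n(KOH), y = n(KCl).
Titrant: 1x = 8.26 × 10^-3;  mass: 56.11x + 74.55y = 1.06
Solving, x = 8.26 × 10^-3 mol, y = 8.00 × 10^-3 mol
mass of KOH = 8.26 × 10^-3 × 56.11 = 0.464 g
% KOH = 0.464 / 1.06 × 100 = 43.7 %

43.7 %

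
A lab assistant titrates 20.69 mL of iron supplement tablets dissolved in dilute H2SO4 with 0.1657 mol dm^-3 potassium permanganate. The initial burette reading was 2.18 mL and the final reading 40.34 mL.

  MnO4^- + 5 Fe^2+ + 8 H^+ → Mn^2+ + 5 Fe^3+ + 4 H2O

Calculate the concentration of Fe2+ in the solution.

n(KMnO4) = 0.03816 L × 0.1657 mol/L = 6.323 × 10^-3 mol
From the 5:1 mole ratio, n(Fe2+) = 5/1 × 6.323 × 10^-3 = 0.03162 mol
[Fe2+] = 0.03162 mol / 0.02069 L = 1.528 mol/L

1.528 mol/L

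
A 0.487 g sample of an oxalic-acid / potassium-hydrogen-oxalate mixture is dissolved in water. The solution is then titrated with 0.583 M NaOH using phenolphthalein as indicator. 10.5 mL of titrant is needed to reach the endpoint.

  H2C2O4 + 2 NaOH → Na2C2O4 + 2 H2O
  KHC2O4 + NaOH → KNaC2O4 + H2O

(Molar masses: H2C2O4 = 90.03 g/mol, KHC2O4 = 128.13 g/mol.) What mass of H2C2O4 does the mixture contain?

0.161 g

n(NaOH) = 0.0105 × 0.583 = 6.12 × 10^-3 mol
Let x = n(H2C2O4), y = n(KHC2O4).
Titrant: 2x + 1y = 6.12 × 10^-3;  mass: 90.03x + 128.13y = 0.487
Solving, x = 1.79 × 10^-3 mol, y = 2.54 × 10^-3 mol
mass of H2C2O4 = 1.79 × 10^-3 × 90.03 = 0.161 g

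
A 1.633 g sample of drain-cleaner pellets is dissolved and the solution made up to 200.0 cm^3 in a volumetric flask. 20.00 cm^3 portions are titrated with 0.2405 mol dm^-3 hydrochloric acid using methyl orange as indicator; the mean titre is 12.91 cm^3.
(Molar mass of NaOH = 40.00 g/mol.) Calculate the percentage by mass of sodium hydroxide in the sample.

76.05 %

NaOH + HCl → NaCl + H2O
n(HCl) per titration = 0.01291 × 0.2405 = 3.105 × 10^-3 mol
n(NaOH) in each aliquot = 3.105 × 10^-3 mol (1:1 ratio)
n(NaOH) in the whole flask = 3.105 × 10^-3 × 200.0/20.00 = 0.03105 mol
mass of NaOH = 0.03105 × 40.00 = 1.242 g
% NaOH = 1.242 / 1.633 × 100 = 76.05 %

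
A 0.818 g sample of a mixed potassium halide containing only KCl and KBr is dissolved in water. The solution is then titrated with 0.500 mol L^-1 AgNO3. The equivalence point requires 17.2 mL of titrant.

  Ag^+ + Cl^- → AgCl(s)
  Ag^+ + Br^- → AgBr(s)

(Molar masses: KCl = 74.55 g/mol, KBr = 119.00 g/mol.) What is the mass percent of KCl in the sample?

n(AgNO3) = 0.0172 × 0.500 = 8.60 × 10^-3 mol
Let x = n(KCl), y = n(KBr).
Titrant: 1x + 1y = 8.60 × 10^-3;  mass: 74.55x + 119.00y = 0.818
Solving, x = 4.62 × 10^-3 mol, y = 3.98 × 10^-3 mol
mass of KCl = 4.62 × 10^-3 × 74.55 = 0.344 g
% KCl = 0.344 / 0.818 × 100 = 42.1 %

42.1 %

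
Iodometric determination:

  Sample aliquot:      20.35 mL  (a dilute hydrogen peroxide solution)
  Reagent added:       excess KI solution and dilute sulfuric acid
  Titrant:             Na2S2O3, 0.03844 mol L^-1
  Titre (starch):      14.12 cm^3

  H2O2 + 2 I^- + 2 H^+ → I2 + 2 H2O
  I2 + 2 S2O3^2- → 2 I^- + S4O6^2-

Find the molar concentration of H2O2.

n(S2O3^2-) = 0.01412 × 0.03844 = 5.428 × 10^-4 mol
n(I2) = n(S2O3^2-)/2 = 2.714 × 10^-4 mol
n(H2O2) in the aliquot = 2.714 × 10^-4 mol (1:1 ratio)
[H2O2] = 2.714 × 10^-4 / 0.02035 = 0.01334 mol/L

0.01334 mol/L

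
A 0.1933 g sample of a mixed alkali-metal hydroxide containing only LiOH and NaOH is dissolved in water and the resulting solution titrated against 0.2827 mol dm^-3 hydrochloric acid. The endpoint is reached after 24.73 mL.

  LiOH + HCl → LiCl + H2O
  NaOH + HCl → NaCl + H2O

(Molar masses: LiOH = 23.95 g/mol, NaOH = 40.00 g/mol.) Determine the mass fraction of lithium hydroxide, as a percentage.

66.66 %

n(HCl) = 0.02473 × 0.2827 = 6.991 × 10^-3 mol
Let x = n(LiOH), y = n(NaOH).
Titrant: 1x + 1y = 6.991 × 10^-3;  mass: 23.95x + 40.00y = 0.1933
Solving, x = 5.380 × 10^-3 mol, y = 1.611 × 10^-3 mol
mass of LiOH = 5.380 × 10^-3 × 23.95 = 0.1288 g
% LiOH = 0.1288 / 0.1933 × 100 = 66.66 %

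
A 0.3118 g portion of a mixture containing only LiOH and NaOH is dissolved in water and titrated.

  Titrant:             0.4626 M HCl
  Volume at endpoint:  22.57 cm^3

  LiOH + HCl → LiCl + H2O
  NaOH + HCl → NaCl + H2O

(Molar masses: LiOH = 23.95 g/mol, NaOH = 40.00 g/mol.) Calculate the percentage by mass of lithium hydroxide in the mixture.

50.65 %

n(HCl) = 0.02257 × 0.4626 = 0.01044 mol
Let x = n(LiOH), y = n(NaOH).
Titrant: 1x + 1y = 0.01044;  mass: 23.95x + 40.00y = 0.3118
Solving, x = 6.594 × 10^-3 mol, y = 3.847 × 10^-3 mol
mass of LiOH = 6.594 × 10^-3 × 23.95 = 0.1579 g
% LiOH = 0.1579 / 0.3118 × 100 = 50.65 %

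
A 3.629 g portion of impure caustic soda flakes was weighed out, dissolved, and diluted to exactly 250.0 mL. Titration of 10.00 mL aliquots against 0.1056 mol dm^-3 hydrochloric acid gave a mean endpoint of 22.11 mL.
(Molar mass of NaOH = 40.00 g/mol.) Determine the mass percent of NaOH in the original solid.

NaOH + HCl → NaCl + H2O
n(HCl) per titration = 0.02211 × 0.1056 = 2.335 × 10^-3 mol
n(NaOH) in each aliquot = 2.335 × 10^-3 mol (1:1 ratio)
n(NaOH) in the whole flask = 2.335 × 10^-3 × 250.0/10.00 = 0.05837 mol
mass of NaOH = 0.05837 × 40.00 = 2.335 g
% NaOH = 2.335 / 3.629 × 100 = 64.34 %

64.34 %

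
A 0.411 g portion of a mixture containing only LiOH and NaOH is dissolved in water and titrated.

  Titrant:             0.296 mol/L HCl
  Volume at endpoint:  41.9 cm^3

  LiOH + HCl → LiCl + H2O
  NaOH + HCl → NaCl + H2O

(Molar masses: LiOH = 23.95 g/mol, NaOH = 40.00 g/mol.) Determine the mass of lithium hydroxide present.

n(HCl) = 0.0419 × 0.296 = 0.0124 mol
Let x = n(LiOH), y = n(NaOH).
Titrant: 1x + 1y = 0.0124;  mass: 23.95x + 40.00y = 0.411
Solving, x = 5.30 × 10^-3 mol, y = 7.10 × 10^-3 mol
mass of LiOH = 5.30 × 10^-3 × 23.95 = 0.127 g

0.127 g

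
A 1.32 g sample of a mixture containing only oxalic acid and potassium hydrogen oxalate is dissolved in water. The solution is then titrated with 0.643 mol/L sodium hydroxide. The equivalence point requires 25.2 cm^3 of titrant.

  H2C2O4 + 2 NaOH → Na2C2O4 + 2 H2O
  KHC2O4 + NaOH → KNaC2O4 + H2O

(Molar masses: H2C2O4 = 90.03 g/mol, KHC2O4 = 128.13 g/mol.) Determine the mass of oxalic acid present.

0.410 g

n(NaOH) = 0.0252 × 0.643 = 0.0162 mol
Let x = n(H2C2O4), y = n(KHC2O4).
Titrant: 2x + 1y = 0.0162;  mass: 90.03x + 128.13y = 1.32
Solving, x = 4.55 × 10^-3 mol, y = 7.11 × 10^-3 mol
mass of H2C2O4 = 4.55 × 10^-3 × 90.03 = 0.410 g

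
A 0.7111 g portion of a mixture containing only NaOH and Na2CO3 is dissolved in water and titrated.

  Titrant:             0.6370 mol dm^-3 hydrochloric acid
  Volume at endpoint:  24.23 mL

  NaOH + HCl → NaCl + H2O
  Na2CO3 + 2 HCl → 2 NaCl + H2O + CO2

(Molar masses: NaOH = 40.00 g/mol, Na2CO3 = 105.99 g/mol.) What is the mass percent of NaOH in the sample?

n(HCl) = 0.02423 × 0.6370 = 0.01543 mol
Let x = n(NaOH), y = n(Na2CO3).
Titrant: 1x + 2y = 0.01543;  mass: 40.00x + 105.99y = 0.7111
Solving, x = 8.223 × 10^-3 mol, y = 3.606 × 10^-3 mol
mass of NaOH = 8.223 × 10^-3 × 40.00 = 0.3289 g
% NaOH = 0.3289 / 0.7111 × 100 = 46.25 %

46.25 %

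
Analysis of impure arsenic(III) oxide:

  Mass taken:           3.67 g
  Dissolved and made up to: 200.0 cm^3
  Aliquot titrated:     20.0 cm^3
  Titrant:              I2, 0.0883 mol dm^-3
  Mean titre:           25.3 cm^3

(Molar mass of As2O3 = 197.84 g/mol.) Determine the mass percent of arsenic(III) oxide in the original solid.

As2O3 + 2 I2 + 2 H2O → As2O5 + 4 HI
n(I2) per titration = 0.0253 × 0.0883 = 2.23 × 10^-3 mol
From the 1:2 ratio, n(As2O3) in each aliquot = 1/2 × 2.23 × 10^-3 = 1.12 × 10^-3 mol
n(As2O3) in the whole flask = 1.12 × 10^-3 × 200.0/20.0 = 0.0112 mol
mass of As2O3 = 0.0112 × 197.84 = 2.21 g
% As2O3 = 2.21 / 3.67 × 100 = 60.2 %

60.2 %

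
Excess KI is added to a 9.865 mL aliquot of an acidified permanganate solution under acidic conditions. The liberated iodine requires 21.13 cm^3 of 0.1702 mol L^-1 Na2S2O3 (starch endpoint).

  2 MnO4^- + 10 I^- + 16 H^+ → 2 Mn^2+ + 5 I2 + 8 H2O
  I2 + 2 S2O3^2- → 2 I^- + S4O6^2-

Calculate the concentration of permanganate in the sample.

n(S2O3^2-) = 0.02113 × 0.1702 = 3.596 × 10^-3 mol
n(I2) = n(S2O3^2-)/2 = 1.798 × 10^-3 mol
From the 2:5 ratio, n(MnO4^-) in the aliquot = 2/5 × 1.798 × 10^-3 = 7.193 × 10^-4 mol
[MnO4^-] = 7.193 × 10^-4 / 0.009865 = 0.07291 mol/L

0.07291 mol/L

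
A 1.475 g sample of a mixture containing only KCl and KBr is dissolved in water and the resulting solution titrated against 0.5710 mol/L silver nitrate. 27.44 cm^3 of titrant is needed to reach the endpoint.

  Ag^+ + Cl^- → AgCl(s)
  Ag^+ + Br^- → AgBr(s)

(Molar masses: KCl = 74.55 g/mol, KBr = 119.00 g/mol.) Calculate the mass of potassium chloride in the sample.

n(AgNO3) = 0.02744 × 0.5710 = 0.01567 mol
Let x = n(KCl), y = n(KBr).
Titrant: 1x + 1y = 0.01567;  mass: 74.55x + 119.00y = 1.475
Solving, x = 8.763 × 10^-3 mol, y = 6.905 × 10^-3 mol
mass of KCl = 8.763 × 10^-3 × 74.55 = 0.6533 g

0.6533 g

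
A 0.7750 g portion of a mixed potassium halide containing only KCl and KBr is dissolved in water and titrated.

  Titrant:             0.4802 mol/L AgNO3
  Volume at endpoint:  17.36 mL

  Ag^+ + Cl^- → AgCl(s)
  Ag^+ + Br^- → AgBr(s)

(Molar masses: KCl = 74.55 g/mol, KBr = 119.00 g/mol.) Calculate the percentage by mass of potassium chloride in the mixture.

46.96 %

n(AgNO3) = 0.01736 × 0.4802 = 8.336 × 10^-3 mol
Let x = n(KCl), y = n(KBr).
Titrant: 1x + 1y = 8.336 × 10^-3;  mass: 74.55x + 119.00y = 0.7750
Solving, x = 4.882 × 10^-3 mol, y = 3.454 × 10^-3 mol
mass of KCl = 4.882 × 10^-3 × 74.55 = 0.3640 g
% KCl = 0.3640 / 0.7750 × 100 = 46.96 %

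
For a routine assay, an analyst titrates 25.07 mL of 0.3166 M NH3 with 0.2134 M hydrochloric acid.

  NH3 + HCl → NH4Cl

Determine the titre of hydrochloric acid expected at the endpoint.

n(NH3) = 0.02507 L × 0.3166 mol/L = 7.937 × 10^-3 mol
n(HCl) = 7.937 × 10^-3 mol (1:1 stoichiometry)
V(HCl) = 7.937 × 10^-3 mol / 0.2134 mol/L = 0.03719 L = 37.19 mL

37.19 mL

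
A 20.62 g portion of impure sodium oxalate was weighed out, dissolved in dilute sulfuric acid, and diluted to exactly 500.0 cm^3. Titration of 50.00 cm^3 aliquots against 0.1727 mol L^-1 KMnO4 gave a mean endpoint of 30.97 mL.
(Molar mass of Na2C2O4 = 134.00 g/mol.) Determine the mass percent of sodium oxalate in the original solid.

86.89 %

2 MnO4^- + 5 C2O4^2- + 16 H^+ → 2 Mn^2+ + 10 CO2 + 8 H2O
n(KMnO4) per titration = 0.03097 × 0.1727 = 5.349 × 10^-3 mol
From the 5:2 ratio, n(Na2C2O4) in each aliquot = 5/2 × 5.349 × 10^-3 = 0.01337 mol
n(Na2C2O4) in the whole flask = 0.01337 × 500.0/50.00 = 0.1337 mol
mass of Na2C2O4 = 0.1337 × 134.00 = 17.92 g
% Na2C2O4 = 17.92 / 20.62 × 100 = 86.89 %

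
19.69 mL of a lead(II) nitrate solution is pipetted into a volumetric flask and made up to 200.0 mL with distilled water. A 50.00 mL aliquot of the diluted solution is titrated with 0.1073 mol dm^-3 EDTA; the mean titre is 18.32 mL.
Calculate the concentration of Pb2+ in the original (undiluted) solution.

0.3993 mol/L

Pb^2+ + EDTA^4- → [Pb(EDTA)]^2-
n(EDTA) = 0.01832 × 0.1073 = 1.966 × 10^-3 mol
n(Pb2+) in the aliquot = 1.966 × 10^-3 mol (1:1 ratio)
[Pb2+]_dilute = 1.966 × 10^-3 / 0.05000 = 0.03931 mol/L
Dilution factor = 200.0 / 19.69 = 10.16
[Pb2+]_stock = 0.03931 × 10.16 = 0.3993 mol/L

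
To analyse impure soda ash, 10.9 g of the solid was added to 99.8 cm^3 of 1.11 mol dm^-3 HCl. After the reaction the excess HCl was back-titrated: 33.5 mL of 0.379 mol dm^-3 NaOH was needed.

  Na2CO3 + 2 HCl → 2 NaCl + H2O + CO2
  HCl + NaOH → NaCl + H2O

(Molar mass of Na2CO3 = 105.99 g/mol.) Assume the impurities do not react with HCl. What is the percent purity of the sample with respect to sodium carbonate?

n(HCl) added = 0.0998 × 1.11 = 0.111 mol
n(NaOH) used in back-titration = 0.0335 × 0.379 = 0.0127 mol
n(HCl) left over = 0.0127 mol (1:1 ratio)
n(HCl) consumed by analyte = 0.111 − 0.0127 = 0.0981 mol
From the 1:2 ratio, n(Na2CO3) = 1/2 × 0.0981 = 0.0490 mol
mass of Na2CO3 = 0.0490 × 105.99 = 5.20 g
% Na2CO3 = 5.20 / 10.9 × 100 = 47.7 %

47.7 %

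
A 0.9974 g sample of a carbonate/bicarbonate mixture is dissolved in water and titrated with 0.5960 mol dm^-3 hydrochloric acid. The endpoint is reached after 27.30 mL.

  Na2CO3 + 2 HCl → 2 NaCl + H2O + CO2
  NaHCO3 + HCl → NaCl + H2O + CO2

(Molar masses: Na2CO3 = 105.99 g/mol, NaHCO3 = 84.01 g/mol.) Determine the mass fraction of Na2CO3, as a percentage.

n(HCl) = 0.02730 × 0.5960 = 0.01627 mol
Let x = n(Na2CO3), y = n(NaHCO3).
Titrant: 2x + 1y = 0.01627;  mass: 105.99x + 84.01y = 0.9974
Solving, x = 5.957 × 10^-3 mol, y = 4.357 × 10^-3 mol
mass of Na2CO3 = 5.957 × 10^-3 × 105.99 = 0.6314 g
% Na2CO3 = 0.6314 / 0.9974 × 100 = 63.30 %

63.30 %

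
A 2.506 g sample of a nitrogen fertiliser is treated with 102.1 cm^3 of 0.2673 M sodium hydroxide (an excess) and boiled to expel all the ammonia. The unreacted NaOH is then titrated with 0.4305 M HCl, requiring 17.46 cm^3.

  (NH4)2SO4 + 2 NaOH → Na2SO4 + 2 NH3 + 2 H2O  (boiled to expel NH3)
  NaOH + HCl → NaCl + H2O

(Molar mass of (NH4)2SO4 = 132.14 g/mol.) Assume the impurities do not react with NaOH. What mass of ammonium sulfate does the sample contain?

n(NaOH) added = 0.1021 × 0.2673 = 0.02729 mol
n(HCl) used in back-titration = 0.01746 × 0.4305 = 7.517 × 10^-3 mol
n(NaOH) left over = 7.517 × 10^-3 mol (1:1 ratio)
n(NaOH) consumed by analyte = 0.02729 − 7.517 × 10^-3 = 0.01977 mol
From the 1:2 ratio, n((NH4)2SO4) = 1/2 × 0.01977 = 9.887 × 10^-3 mol
mass of (NH4)2SO4 = 9.887 × 10^-3 × 132.14 = 1.307 g

1.307 g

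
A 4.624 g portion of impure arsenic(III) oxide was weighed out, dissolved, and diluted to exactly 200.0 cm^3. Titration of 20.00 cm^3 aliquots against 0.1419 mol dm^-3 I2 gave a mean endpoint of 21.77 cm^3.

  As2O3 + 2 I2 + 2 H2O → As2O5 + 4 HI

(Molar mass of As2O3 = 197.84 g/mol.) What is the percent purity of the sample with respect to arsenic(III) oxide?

n(I2) per titration = 0.02177 × 0.1419 = 3.089 × 10^-3 mol
From the 1:2 ratio, n(As2O3) in each aliquot = 1/2 × 3.089 × 10^-3 = 1.545 × 10^-3 mol
n(As2O3) in the whole flask = 1.545 × 10^-3 × 200.0/20.00 = 0.01545 mol
mass of As2O3 = 0.01545 × 197.84 = 3.056 g
% As2O3 = 3.056 / 4.624 × 100 = 66.09 %

66.09 %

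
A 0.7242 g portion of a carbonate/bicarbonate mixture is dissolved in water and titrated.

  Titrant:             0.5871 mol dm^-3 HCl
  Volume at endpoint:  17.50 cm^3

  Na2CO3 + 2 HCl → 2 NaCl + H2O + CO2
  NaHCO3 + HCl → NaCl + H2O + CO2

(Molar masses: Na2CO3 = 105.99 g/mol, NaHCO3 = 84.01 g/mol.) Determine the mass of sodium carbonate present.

0.2374 g

n(HCl) = 0.01750 × 0.5871 = 0.01027 mol
Let x = n(Na2CO3), y = n(NaHCO3).
Titrant: 2x + 1y = 0.01027;  mass: 105.99x + 84.01y = 0.7242
Solving, x = 2.240 × 10^-3 mol, y = 5.794 × 10^-3 mol
mass of Na2CO3 = 2.240 × 10^-3 × 105.99 = 0.2374 g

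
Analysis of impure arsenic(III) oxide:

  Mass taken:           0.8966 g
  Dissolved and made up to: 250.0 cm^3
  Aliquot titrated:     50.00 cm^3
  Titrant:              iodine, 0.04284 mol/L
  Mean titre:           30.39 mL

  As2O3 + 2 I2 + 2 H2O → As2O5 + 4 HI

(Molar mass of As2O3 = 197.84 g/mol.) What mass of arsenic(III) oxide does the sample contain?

n(I2) per titration = 0.03039 × 0.04284 = 1.302 × 10^-3 mol
From the 1:2 ratio, n(As2O3) in each aliquot = 1/2 × 1.302 × 10^-3 = 6.510 × 10^-4 mol
n(As2O3) in the whole flask = 6.510 × 10^-4 × 250.0/50.00 = 3.255 × 10^-3 mol
mass of As2O3 = 3.255 × 10^-3 × 197.84 = 0.6439 g

0.6439 g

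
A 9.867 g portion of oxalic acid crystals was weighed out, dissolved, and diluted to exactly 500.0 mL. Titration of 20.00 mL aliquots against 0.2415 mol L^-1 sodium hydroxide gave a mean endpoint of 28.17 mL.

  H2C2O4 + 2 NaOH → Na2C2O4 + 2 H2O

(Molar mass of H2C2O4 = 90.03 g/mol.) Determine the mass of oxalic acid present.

n(NaOH) per titration = 0.02817 × 0.2415 = 6.803 × 10^-3 mol
From the 1:2 ratio, n(H2C2O4) in each aliquot = 1/2 × 6.803 × 10^-3 = 3.402 × 10^-3 mol
n(H2C2O4) in the whole flask = 3.402 × 10^-3 × 500.0/20.00 = 0.08504 mol
mass of H2C2O4 = 0.08504 × 90.03 = 7.656 g

7.656 g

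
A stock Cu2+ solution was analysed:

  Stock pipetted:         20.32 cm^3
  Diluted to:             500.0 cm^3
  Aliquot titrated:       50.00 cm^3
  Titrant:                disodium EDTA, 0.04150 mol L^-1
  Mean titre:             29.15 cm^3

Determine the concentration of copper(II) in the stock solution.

0.5953 mol/L

Cu^2+ + EDTA^4- → [Cu(EDTA)]^2-
n(EDTA) = 0.02915 × 0.04150 = 1.210 × 10^-3 mol
n(Cu2+) in the aliquot = 1.210 × 10^-3 mol (1:1 ratio)
[Cu2+]_dilute = 1.210 × 10^-3 / 0.05000 = 0.02419 mol/L
Dilution factor = 500.0 / 20.32 = 24.61
[Cu2+]_stock = 0.02419 × 24.61 = 0.5953 mol/L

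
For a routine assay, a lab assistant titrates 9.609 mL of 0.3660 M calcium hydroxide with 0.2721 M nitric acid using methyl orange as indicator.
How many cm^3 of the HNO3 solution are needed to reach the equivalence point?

25.85 mL

Ca(OH)2 + 2 HNO3 → Ca(NO3)2 + 2 H2O
n(Ca(OH)2) = 0.009609 L × 0.3660 mol/L = 3.517 × 10^-3 mol
From the 2:1 stoichiometry, n(HNO3) = 2/1 × 3.517 × 10^-3 = 7.034 × 10^-3 mol
V(HNO3) = 7.034 × 10^-3 mol / 0.2721 mol/L = 0.02585 L = 25.85 mL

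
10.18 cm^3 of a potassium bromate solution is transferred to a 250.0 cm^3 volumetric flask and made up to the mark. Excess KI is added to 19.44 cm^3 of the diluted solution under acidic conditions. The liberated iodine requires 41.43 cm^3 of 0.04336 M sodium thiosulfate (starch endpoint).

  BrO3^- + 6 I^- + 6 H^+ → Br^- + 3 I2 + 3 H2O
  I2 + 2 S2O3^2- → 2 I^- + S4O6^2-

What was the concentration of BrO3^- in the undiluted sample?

0.3782 M

n(S2O3^2-) = 0.04143 × 0.04336 = 1.796 × 10^-3 mol
n(I2) = n(S2O3^2-)/2 = 8.982 × 10^-4 mol
From the 1:3 ratio, n(BrO3^-) in the aliquot = 1/3 × 8.982 × 10^-4 = 2.994 × 10^-4 mol
[BrO3^-]_dilute = 2.994 × 10^-4 / 0.01944 = 0.01540 mol/L
[BrO3^-]_original = 0.01540 × 250.0/10.18 = 0.3782 mol/L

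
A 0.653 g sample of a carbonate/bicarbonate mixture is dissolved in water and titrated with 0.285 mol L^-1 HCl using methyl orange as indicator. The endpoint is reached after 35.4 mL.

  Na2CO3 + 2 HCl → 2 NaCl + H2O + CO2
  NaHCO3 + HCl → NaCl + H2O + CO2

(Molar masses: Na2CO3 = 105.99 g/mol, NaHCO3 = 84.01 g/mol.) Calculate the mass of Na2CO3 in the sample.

0.332 g

n(HCl) = 0.0354 × 0.285 = 0.0101 mol
Let x = n(Na2CO3), y = n(NaHCO3).
Titrant: 2x + 1y = 0.0101;  mass: 105.99x + 84.01y = 0.653
Solving, x = 3.14 × 10^-3 mol, y = 3.82 × 10^-3 mol
mass of Na2CO3 = 3.14 × 10^-3 × 105.99 = 0.332 g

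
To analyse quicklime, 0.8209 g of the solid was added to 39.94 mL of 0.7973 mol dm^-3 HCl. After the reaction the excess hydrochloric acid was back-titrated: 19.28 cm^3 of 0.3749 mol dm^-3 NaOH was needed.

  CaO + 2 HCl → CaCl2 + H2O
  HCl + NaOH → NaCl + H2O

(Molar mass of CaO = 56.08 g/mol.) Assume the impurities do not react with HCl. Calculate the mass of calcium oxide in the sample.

n(HCl) added = 0.03994 × 0.7973 = 0.03184 mol
n(NaOH) used in back-titration = 0.01928 × 0.3749 = 7.228 × 10^-3 mol
n(HCl) left over = 7.228 × 10^-3 mol (1:1 ratio)
n(HCl) consumed by analyte = 0.03184 − 7.228 × 10^-3 = 0.02462 mol
From the 1:2 ratio, n(CaO) = 1/2 × 0.02462 = 0.01231 mol
mass of CaO = 0.01231 × 56.08 = 0.6902 g

0.6902 g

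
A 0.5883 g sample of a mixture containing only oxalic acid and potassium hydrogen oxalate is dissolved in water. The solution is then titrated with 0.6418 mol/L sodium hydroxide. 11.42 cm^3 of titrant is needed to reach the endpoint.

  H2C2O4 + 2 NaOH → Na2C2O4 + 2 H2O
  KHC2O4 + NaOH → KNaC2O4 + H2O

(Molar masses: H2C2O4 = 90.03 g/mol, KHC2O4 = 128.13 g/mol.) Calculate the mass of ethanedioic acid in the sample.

0.1900 g

n(NaOH) = 0.01142 × 0.6418 = 7.329 × 10^-3 mol
Let x = n(H2C2O4), y = n(KHC2O4).
Titrant: 2x + 1y = 7.329 × 10^-3;  mass: 90.03x + 128.13y = 0.5883
Solving, x = 2.110 × 10^-3 mol, y = 3.109 × 10^-3 mol
mass of H2C2O4 = 2.110 × 10^-3 × 90.03 = 0.1900 g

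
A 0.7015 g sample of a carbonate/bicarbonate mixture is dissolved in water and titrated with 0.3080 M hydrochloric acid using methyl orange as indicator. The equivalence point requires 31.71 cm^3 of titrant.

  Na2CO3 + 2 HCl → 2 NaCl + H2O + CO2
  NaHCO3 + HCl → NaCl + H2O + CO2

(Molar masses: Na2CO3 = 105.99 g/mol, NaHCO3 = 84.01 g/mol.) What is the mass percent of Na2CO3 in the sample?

n(HCl) = 0.03171 × 0.3080 = 9.767 × 10^-3 mol
Let x = n(Na2CO3), y = n(NaHCO3).
Titrant: 2x + 1y = 9.767 × 10^-3;  mass: 105.99x + 84.01y = 0.7015
Solving, x = 1.918 × 10^-3 mol, y = 5.930 × 10^-3 mol
mass of Na2CO3 = 1.918 × 10^-3 × 105.99 = 0.2033 g
% Na2CO3 = 0.2033 / 0.7015 × 100 = 28.99 %

28.99 %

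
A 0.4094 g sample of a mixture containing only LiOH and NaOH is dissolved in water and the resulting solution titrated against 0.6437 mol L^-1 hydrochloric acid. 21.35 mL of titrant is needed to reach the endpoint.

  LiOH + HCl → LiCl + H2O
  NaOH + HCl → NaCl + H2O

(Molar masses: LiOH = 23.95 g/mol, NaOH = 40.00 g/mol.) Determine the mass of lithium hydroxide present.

n(HCl) = 0.02135 × 0.6437 = 0.01374 mol
Let x = n(LiOH), y = n(NaOH).
Titrant: 1x + 1y = 0.01374;  mass: 23.95x + 40.00y = 0.4094
Solving, x = 8.743 × 10^-3 mol, y = 5.000 × 10^-3 mol
mass of LiOH = 8.743 × 10^-3 × 23.95 = 0.2094 g

0.2094 g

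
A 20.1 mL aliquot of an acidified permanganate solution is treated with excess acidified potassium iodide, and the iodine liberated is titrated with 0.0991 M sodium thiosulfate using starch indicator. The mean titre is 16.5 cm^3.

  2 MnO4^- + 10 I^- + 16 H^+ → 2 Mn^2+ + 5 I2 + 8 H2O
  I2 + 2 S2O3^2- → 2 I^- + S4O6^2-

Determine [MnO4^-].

n(S2O3^2-) = 0.0165 × 0.0991 = 1.64 × 10^-3 mol
n(I2) = n(S2O3^2-)/2 = 8.18 × 10^-4 mol
From the 2:5 ratio, n(MnO4^-) in the aliquot = 2/5 × 8.18 × 10^-4 = 3.27 × 10^-4 mol
[MnO4^-] = 3.27 × 10^-4 / 0.0201 = 0.0163 mol/L

0.0163 M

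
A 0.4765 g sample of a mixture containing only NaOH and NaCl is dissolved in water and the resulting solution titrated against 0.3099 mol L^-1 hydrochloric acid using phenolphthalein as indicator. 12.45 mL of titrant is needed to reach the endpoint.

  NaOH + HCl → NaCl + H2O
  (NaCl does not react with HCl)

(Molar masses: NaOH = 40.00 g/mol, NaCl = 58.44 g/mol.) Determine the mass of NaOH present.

0.1543 g

n(HCl) = 0.01245 × 0.3099 = 3.858 × 10^-3 mol
Let x = n(NaOH), y = n(NaCl).
Titrant: 1x = 3.858 × 10^-3;  mass: 40.00x + 58.44y = 0.4765
Solving, x = 3.858 × 10^-3 mol, y = 5.513 × 10^-3 mol
mass of NaOH = 3.858 × 10^-3 × 40.00 = 0.1543 g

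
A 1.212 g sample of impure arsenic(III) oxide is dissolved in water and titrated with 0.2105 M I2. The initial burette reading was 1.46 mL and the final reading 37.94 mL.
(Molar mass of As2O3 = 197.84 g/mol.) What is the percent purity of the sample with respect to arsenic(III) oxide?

62.67 %

As2O3 + 2 I2 + 2 H2O → As2O5 + 4 HI
n(I2) = 0.03648 L × 0.2105 mol/L = 7.679 × 10^-3 mol
From the 1:2 ratio, n(As2O3) = 1/2 × 7.679 × 10^-3 = 3.840 × 10^-3 mol
mass of As2O3 = 3.840 × 10^-3 × 197.84 g/mol = 0.7596 g
% As2O3 = 0.7596 / 1.212 × 100 = 62.67 %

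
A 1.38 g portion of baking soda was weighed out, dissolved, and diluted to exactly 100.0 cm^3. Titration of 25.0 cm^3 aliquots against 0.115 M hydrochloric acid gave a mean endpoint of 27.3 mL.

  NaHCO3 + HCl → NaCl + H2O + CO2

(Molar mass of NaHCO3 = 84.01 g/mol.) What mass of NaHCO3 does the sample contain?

1.05 g

n(HCl) per titration = 0.0273 × 0.115 = 3.14 × 10^-3 mol
n(NaHCO3) in each aliquot = 3.14 × 10^-3 mol (1:1 ratio)
n(NaHCO3) in the whole flask = 3.14 × 10^-3 × 100.0/25.0 = 0.0126 mol
mass of NaHCO3 = 0.0126 × 84.01 = 1.05 g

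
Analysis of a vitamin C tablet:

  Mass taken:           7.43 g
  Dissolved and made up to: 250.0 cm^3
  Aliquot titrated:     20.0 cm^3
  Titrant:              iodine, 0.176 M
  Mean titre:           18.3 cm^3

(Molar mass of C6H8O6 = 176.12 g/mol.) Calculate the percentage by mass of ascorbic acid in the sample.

C6H8O6 + I2 → C6H6O6 + 2 HI
n(I2) per titration = 0.0183 × 0.176 = 3.22 × 10^-3 mol
n(C6H8O6) in each aliquot = 3.22 × 10^-3 mol (1:1 ratio)
n(C6H8O6) in the whole flask = 3.22 × 10^-3 × 250.0/20.0 = 0.0403 mol
mass of C6H8O6 = 0.0403 × 176.12 = 7.09 g
% C6H8O6 = 7.09 / 7.43 × 100 = 95.4 %

95.4 %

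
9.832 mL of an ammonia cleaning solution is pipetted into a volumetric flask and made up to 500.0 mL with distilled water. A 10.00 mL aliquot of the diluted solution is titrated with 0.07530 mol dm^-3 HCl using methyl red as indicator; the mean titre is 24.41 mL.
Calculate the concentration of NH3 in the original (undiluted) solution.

9.347 mol/L

NH3 + HCl → NH4Cl
n(HCl) = 0.02441 × 0.07530 = 1.838 × 10^-3 mol
n(NH3) in the aliquot = 1.838 × 10^-3 mol (1:1 ratio)
[NH3]_dilute = 1.838 × 10^-3 / 0.01000 = 0.1838 mol/L
Dilution factor = 500.0 / 9.832 = 50.85
[NH3]_stock = 0.1838 × 50.85 = 9.347 mol/L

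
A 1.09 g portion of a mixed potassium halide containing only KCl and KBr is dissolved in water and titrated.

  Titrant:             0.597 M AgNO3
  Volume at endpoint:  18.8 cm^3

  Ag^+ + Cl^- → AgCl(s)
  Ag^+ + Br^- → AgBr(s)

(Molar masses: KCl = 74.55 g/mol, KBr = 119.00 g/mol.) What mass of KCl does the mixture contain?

n(AgNO3) = 0.0188 × 0.597 = 0.0112 mol
Let x = n(KCl), y = n(KBr).
Titrant: 1x + 1y = 0.0112;  mass: 74.55x + 119.00y = 1.09
Solving, x = 5.53 × 10^-3 mol, y = 5.70 × 10^-3 mol
mass of KCl = 5.53 × 10^-3 × 74.55 = 0.412 g

0.412 g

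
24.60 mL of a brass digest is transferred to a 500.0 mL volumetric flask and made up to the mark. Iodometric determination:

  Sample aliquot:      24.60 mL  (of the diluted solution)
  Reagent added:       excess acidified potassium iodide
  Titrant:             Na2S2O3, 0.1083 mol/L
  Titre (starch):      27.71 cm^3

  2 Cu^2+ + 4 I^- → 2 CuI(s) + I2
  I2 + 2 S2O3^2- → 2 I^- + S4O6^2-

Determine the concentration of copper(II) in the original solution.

n(S2O3^2-) = 0.02771 × 0.1083 = 3.001 × 10^-3 mol
n(I2) = n(S2O3^2-)/2 = 1.500 × 10^-3 mol
From the 2:1 ratio, n(Cu2+) in the aliquot = 2/1 × 1.500 × 10^-3 = 3.001 × 10^-3 mol
[Cu2+]_dilute = 3.001 × 10^-3 / 0.02460 = 0.1220 mol/L
[Cu2+]_original = 0.1220 × 500.0/24.60 = 2.480 mol/L

2.480 mol/L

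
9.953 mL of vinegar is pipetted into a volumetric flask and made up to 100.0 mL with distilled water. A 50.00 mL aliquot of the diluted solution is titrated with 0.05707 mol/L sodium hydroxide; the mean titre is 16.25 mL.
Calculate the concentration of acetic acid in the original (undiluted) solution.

CH3COOH + NaOH → CH3COONa + H2O
n(NaOH) = 0.01625 × 0.05707 = 9.274 × 10^-4 mol
n(CH3COOH) in the aliquot = 9.274 × 10^-4 mol (1:1 ratio)
[CH3COOH]_dilute = 9.274 × 10^-4 / 0.05000 = 0.01855 mol/L
Dilution factor = 100.0 / 9.953 = 10.05
[CH3COOH]_stock = 0.01855 × 10.05 = 0.1864 mol/L

0.1864 mol/L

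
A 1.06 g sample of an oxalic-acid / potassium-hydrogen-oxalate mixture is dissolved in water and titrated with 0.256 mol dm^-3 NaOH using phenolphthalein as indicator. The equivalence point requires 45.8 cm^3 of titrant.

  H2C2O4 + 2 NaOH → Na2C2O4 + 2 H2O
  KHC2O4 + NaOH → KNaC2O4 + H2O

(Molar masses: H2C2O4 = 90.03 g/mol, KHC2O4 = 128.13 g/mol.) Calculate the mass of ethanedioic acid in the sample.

0.240 g

n(NaOH) = 0.0458 × 0.256 = 0.0117 mol
Let x = n(H2C2O4), y = n(KHC2O4).
Titrant: 2x + 1y = 0.0117;  mass: 90.03x + 128.13y = 1.06
Solving, x = 2.66 × 10^-3 mol, y = 6.40 × 10^-3 mol
mass of H2C2O4 = 2.66 × 10^-3 × 90.03 = 0.240 g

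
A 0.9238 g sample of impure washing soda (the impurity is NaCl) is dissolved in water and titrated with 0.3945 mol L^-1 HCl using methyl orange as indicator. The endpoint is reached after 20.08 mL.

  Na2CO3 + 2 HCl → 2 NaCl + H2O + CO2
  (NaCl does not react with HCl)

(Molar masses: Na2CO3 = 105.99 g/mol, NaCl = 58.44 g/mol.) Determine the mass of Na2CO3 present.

n(HCl) = 0.02008 × 0.3945 = 7.922 × 10^-3 mol
Let x = n(Na2CO3), y = n(NaCl).
Titrant: 2x = 7.922 × 10^-3;  mass: 105.99x + 58.44y = 0.9238
Solving, x = 3.961 × 10^-3 mol, y = 8.624 × 10^-3 mol
mass of Na2CO3 = 3.961 × 10^-3 × 105.99 = 0.4198 g

0.4198 g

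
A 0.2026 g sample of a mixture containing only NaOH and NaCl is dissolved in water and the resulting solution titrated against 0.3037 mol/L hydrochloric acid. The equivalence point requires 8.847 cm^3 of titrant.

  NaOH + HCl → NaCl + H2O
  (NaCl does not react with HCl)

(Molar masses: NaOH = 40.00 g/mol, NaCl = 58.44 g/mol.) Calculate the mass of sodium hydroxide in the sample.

n(HCl) = 0.008847 × 0.3037 = 2.687 × 10^-3 mol
Let x = n(NaOH), y = n(NaCl).
Titrant: 1x = 2.687 × 10^-3;  mass: 40.00x + 58.44y = 0.2026
Solving, x = 2.687 × 10^-3 mol, y = 1.628 × 10^-3 mol
mass of NaOH = 2.687 × 10^-3 × 40.00 = 0.1075 g

0.1075 g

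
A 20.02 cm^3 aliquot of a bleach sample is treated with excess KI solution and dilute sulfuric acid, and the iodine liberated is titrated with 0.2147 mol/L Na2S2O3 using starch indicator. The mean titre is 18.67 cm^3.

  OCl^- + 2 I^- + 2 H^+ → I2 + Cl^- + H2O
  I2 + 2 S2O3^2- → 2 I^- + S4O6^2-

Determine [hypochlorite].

n(S2O3^2-) = 0.01867 × 0.2147 = 4.008 × 10^-3 mol
n(I2) = n(S2O3^2-)/2 = 2.004 × 10^-3 mol
n(OCl^-) in the aliquot = 2.004 × 10^-3 mol (1:1 ratio)
[OCl^-] = 2.004 × 10^-3 / 0.02002 = 0.1001 mol/L

0.1001 mol/L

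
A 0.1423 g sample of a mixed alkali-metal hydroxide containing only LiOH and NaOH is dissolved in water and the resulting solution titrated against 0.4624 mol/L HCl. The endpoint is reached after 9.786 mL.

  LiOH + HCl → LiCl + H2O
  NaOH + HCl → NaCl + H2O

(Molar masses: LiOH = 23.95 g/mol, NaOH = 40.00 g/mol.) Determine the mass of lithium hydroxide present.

n(HCl) = 0.009786 × 0.4624 = 4.525 × 10^-3 mol
Let x = n(LiOH), y = n(NaOH).
Titrant: 1x + 1y = 4.525 × 10^-3;  mass: 23.95x + 40.00y = 0.1423
Solving, x = 2.411 × 10^-3 mol, y = 2.114 × 10^-3 mol
mass of LiOH = 2.411 × 10^-3 × 23.95 = 0.05775 g

0.05775 g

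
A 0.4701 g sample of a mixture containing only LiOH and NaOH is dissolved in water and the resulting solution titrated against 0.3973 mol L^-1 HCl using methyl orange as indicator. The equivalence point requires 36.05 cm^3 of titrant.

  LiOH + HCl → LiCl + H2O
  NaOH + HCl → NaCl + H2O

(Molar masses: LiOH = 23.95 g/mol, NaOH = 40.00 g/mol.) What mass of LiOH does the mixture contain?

n(HCl) = 0.03605 × 0.3973 = 0.01432 mol
Let x = n(LiOH), y = n(NaOH).
Titrant: 1x + 1y = 0.01432;  mass: 23.95x + 40.00y = 0.4701
Solving, x = 6.405 × 10^-3 mol, y = 7.917 × 10^-3 mol
mass of LiOH = 6.405 × 10^-3 × 23.95 = 0.1534 g

0.1534 g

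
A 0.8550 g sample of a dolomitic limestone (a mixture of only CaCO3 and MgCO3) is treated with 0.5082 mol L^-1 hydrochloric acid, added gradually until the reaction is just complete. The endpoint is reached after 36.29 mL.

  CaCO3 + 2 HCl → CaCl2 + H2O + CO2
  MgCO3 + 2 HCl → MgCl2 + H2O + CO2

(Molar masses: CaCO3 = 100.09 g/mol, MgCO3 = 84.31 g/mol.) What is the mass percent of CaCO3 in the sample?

57.53 %

n(HCl) = 0.03629 × 0.5082 = 0.01844 mol
Let x = n(CaCO3), y = n(MgCO3).
Titrant: 2x + 2y = 0.01844;  mass: 100.09x + 84.31y = 0.8550
Solving, x = 4.915 × 10^-3 mol, y = 4.307 × 10^-3 mol
mass of CaCO3 = 4.915 × 10^-3 × 100.09 = 0.4919 g
% CaCO3 = 0.4919 / 0.8550 × 100 = 57.53 %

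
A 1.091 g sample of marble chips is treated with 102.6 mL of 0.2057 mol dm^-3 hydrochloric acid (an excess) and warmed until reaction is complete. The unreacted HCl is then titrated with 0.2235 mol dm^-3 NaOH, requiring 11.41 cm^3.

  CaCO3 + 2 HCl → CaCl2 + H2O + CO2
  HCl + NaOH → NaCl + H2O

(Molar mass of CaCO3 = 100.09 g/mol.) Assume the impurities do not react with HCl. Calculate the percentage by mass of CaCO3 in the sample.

n(HCl) added = 0.1026 × 0.2057 = 0.02110 mol
n(NaOH) used in back-titration = 0.01141 × 0.2235 = 2.550 × 10^-3 mol
n(HCl) left over = 2.550 × 10^-3 mol (1:1 ratio)
n(HCl) consumed by analyte = 0.02110 − 2.550 × 10^-3 = 0.01855 mol
From the 1:2 ratio, n(CaCO3) = 1/2 × 0.01855 = 9.277 × 10^-3 mol
mass of CaCO3 = 9.277 × 10^-3 × 100.09 = 0.9286 g
% CaCO3 = 0.9286 / 1.091 × 100 = 85.11 %

85.11 %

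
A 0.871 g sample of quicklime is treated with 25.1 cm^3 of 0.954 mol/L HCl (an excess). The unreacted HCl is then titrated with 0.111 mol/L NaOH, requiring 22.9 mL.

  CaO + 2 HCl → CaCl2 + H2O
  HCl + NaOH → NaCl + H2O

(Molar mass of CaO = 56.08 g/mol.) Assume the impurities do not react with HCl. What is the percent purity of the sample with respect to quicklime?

68.9 %

n(HCl) added = 0.0251 × 0.954 = 0.0239 mol
n(NaOH) used in back-titration = 0.0229 × 0.111 = 2.54 × 10^-3 mol
n(HCl) left over = 2.54 × 10^-3 mol (1:1 ratio)
n(HCl) consumed by analyte = 0.0239 − 2.54 × 10^-3 = 0.0214 mol
From the 1:2 ratio, n(CaO) = 1/2 × 0.0214 = 0.0107 mol
mass of CaO = 0.0107 × 56.08 = 0.600 g
% CaO = 0.600 / 0.871 × 100 = 68.9 %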